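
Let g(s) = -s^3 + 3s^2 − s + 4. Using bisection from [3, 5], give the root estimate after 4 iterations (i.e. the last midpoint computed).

3.125

m = 4, g(m) = -16 (−); new bracket [3, 4]
m = 3.5, g(m) = -5.625 (−); new bracket [3, 3.5]
m = 3.25, g(m) = -1.890625 (−); new bracket [3, 3.25]
m = 3.125, g(m) = -0.3457 (−); new bracket [3, 3.125]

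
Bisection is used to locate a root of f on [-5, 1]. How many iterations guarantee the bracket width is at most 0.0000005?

Width after n steps is 6/2^n. Need 2^n ≥ 6/0.0000005 = 12000000.
2^23 = 8388608 < 12000000 ≤ 2^24 = 16777216, so n = 24.

24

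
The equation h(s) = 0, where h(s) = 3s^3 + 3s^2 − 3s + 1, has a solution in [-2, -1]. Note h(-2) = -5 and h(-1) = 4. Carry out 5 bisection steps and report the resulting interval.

[-1.71875, -1.6875]

midpoint -1.5: h = 2.125 > 0 → [-2, -1.5]
midpoint -1.75: h = -0.640625 < 0 → [-1.75, -1.5]
midpoint -1.625: h = 0.923828 > 0 → [-1.75, -1.625]
midpoint -1.6875: h = 0.1892 > 0 → [-1.75, -1.6875]
midpoint -1.71875: h = -0.2135 < 0 → [-1.71875, -1.6875]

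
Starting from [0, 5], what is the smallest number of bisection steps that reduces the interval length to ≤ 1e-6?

Width after n steps is 5/2^n. Need 2^n ≥ 5/1e-6 = 5000000.
2^22 = 4194304 < 5000000 ≤ 2^23 = 8388608, so n = 23.

23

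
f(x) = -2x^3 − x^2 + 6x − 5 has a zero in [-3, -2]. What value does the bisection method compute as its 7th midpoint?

midpoint -2.5: f = 5 > 0 → [-2.5, -2]
midpoint -2.25: f = -0.78125 < 0 → [-2.5, -2.25]
midpoint -2.375: f = 1.902344 > 0 → [-2.375, -2.25]
midpoint -2.3125: f = 0.5103 > 0 → [-2.3125, -2.25]
midpoint -2.28125: f = -0.1479 < 0 → [-2.3125, -2.28125]
midpoint -2.296875: f = 0.1781 > 0 → [-2.296875, -2.28125]
midpoint -2.2890625: f = 0.0143 > 0 → [-2.2890625, -2.28125]

-2.2890625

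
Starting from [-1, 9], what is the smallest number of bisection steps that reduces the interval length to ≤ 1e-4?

17

Width after n steps is 10/2^n. Need 2^n ≥ 10/1e-4 = 100000.
2^16 = 65536 < 100000 ≤ 2^17 = 131072, so n = 17.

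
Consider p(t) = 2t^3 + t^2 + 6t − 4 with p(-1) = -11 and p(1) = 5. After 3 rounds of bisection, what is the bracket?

[0.5, 0.75]

p(0) = -4 < 0, so the root lies in [0, 1]
p(0.5) = -0.5 < 0, so the root lies in [0.5, 1]
p(0.75) = 1.90625 > 0, so the root lies in [0.5, 0.75]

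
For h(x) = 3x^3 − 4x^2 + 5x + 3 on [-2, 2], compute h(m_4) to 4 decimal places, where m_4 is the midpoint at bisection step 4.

1.4531

midpoint 0: h = 3 > 0 → [-2, 0]
midpoint -1: h = -9 < 0 → [-1, 0]
midpoint -0.5: h = -0.875 < 0 → [-0.5, 0]
midpoint -0.25: h = 1.4531 > 0 → [-0.5, -0.25]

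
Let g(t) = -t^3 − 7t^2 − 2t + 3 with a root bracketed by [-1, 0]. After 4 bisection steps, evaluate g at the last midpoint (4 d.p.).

-0.4534

g(-0.5) = 2.375 > 0, so the root lies in [-1, -0.5]
g(-0.75) = 0.984375 > 0, so the root lies in [-1, -0.75]
g(-0.875) = 0.060547 > 0, so the root lies in [-1, -0.875]
g(-0.9375) = -0.4534 < 0, so the root lies in [-0.9375, -0.875]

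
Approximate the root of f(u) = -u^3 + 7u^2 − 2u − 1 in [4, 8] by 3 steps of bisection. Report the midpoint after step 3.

u = 6 gives f = 23, positive; keep [6, 8]
u = 7 gives f = -15, negative; keep [6, 7]
u = 6.5 gives f = 7.125, positive; keep [6.5, 7]

6.5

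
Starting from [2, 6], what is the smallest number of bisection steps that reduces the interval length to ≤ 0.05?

Width after n steps is 4/2^n. Need 2^n ≥ 4/0.05 = 80.
2^6 = 64 < 80 ≤ 2^7 = 128, so n = 7.

7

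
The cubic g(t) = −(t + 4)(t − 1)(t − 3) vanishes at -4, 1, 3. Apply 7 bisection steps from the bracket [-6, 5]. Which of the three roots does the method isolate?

t = -0.5 gives g = -18.375, negative; keep [-6, -0.5]
t = -3.25 gives g = -19.921875, negative; keep [-6, -3.25]
t = -4.625 gives g = 26.806641, positive; keep [-4.625, -3.25]
t = -3.9375 gives g = -2.1409, negative; keep [-4.625, -3.9375]
t = -4.28125 gives g = 10.8152, positive; keep [-4.28125, -3.9375]
t = -4.109375 gives g = 3.973, positive; keep [-4.109375, -3.9375]
t = -4.0234375 gives g = 0.8269, positive; keep [-4.0234375, -3.9375]

-4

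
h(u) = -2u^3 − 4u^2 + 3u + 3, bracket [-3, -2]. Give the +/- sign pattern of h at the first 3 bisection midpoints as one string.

+-+

h(-2.5) = 1.75 > 0, so the root lies in [-2.5, -2]
h(-2.25) = -1.21875 < 0, so the root lies in [-2.5, -2.25]
h(-2.375) = 0.105469 > 0, so the root lies in [-2.375, -2.25]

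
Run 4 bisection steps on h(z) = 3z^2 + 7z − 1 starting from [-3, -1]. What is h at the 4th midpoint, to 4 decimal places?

h(-2) = -3 < 0, so the root lies in [-3, -2]
h(-2.5) = 0.25 > 0, so the root lies in [-2.5, -2]
h(-2.25) = -1.5625 < 0, so the root lies in [-2.5, -2.25]
h(-2.375) = -0.7031 < 0, so the root lies in [-2.5, -2.375]

-0.7031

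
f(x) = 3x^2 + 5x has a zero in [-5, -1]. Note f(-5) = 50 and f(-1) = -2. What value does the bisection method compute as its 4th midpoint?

-1.75

x = -3 gives f = 12, positive; keep [-3, -1]
x = -2 gives f = 2, positive; keep [-2, -1]
x = -1.5 gives f = -0.75, negative; keep [-2, -1.5]
x = -1.75 gives f = 0.4375, positive; keep [-1.75, -1.5]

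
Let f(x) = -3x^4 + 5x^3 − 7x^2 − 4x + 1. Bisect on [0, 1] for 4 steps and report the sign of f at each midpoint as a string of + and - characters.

--++

f(0.5) = -2.3125 < 0, so the root lies in [0, 0.5]
f(0.25) = -0.371094 < 0, so the root lies in [0, 0.25]
f(0.125) = 0.399658 > 0, so the root lies in [0.125, 0.25]
f(0.1875) = 0.0332 > 0, so the root lies in [0.1875, 0.25]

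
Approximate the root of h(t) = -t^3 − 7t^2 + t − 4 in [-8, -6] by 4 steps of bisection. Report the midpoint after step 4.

-7.125

h(-7) = -11 < 0, so the root lies in [-8, -7]
h(-7.5) = 16.625 > 0, so the root lies in [-7.5, -7]
h(-7.25) = 1.890625 > 0, so the root lies in [-7.25, -7]
h(-7.125) = -4.7793 < 0, so the root lies in [-7.25, -7.125]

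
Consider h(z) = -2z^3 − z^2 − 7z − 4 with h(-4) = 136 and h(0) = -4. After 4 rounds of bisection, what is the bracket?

[-0.75, -0.5]

m = -2, h(m) = 22 (+); new bracket [-2, 0]
m = -1, h(m) = 4 (+); new bracket [-1, 0]
m = -0.5, h(m) = -0.5 (−); new bracket [-1, -0.5]
m = -0.75, h(m) = 1.5312 (+); new bracket [-0.75, -0.5]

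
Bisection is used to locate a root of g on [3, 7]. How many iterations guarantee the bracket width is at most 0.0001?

16

Width after n steps is 4/2^n. Need 2^n ≥ 4/0.0001 = 40000.
2^15 = 32768 < 40000 ≤ 2^16 = 65536, so n = 16.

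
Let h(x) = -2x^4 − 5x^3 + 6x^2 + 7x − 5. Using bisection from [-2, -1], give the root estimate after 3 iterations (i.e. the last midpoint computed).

-1.125

midpoint -1.5: h = 4.75 > 0 → [-1.5, -1]
midpoint -1.25: h = 0.507812 > 0 → [-1.25, -1]
midpoint -1.125: h = -1.365723 < 0 → [-1.25, -1.125]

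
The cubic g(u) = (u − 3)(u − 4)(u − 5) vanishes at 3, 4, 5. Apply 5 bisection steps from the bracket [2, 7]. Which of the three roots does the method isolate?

m = 4.5, g(m) = -0.375 (−); new bracket [4.5, 7]
m = 5.75, g(m) = 3.609375 (+); new bracket [4.5, 5.75]
m = 5.125, g(m) = 0.298828 (+); new bracket [4.5, 5.125]
m = 4.8125, g(m) = -0.2761 (−); new bracket [4.8125, 5.125]
m = 4.96875, g(m) = -0.0596 (−); new bracket [4.96875, 5.125]

5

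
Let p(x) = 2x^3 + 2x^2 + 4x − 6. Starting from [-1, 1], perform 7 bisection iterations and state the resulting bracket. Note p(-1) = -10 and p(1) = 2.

midpoint 0: p = -6 < 0 → [0, 1]
midpoint 0.5: p = -3.25 < 0 → [0.5, 1]
midpoint 0.75: p = -1.03125 < 0 → [0.75, 1]
midpoint 0.875: p = 0.3711 > 0 → [0.75, 0.875]
midpoint 0.8125: p = -0.3569 < 0 → [0.8125, 0.875]
midpoint 0.84375: p = 0.0002 > 0 → [0.8125, 0.84375]
midpoint 0.828125: p = -0.1801 < 0 → [0.828125, 0.84375]

[0.828125, 0.84375]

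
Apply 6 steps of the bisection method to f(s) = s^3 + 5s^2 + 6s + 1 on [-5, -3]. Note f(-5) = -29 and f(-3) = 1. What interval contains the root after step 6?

m = -4, f(m) = -7 (−); new bracket [-4, -3]
m = -3.5, f(m) = -1.625 (−); new bracket [-3.5, -3]
m = -3.25, f(m) = -0.015625 (−); new bracket [-3.25, -3]
m = -3.125, f(m) = 0.5605 (+); new bracket [-3.25, -3.125]
m = -3.1875, f(m) = 0.2903 (+); new bracket [-3.25, -3.1875]
m = -3.21875, f(m) = 0.1419 (+); new bracket [-3.25, -3.21875]

[-3.25, -3.21875]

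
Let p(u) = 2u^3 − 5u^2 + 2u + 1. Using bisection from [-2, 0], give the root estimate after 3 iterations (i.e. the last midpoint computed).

-0.25

u = -1 gives p = -8, negative; keep [-1, 0]
u = -0.5 gives p = -1.5, negative; keep [-0.5, 0]
u = -0.25 gives p = 0.15625, positive; keep [-0.5, -0.25]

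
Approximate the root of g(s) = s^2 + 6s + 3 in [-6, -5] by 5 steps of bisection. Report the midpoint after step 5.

-5.46875

s = -5.5 gives g = 0.25, positive; keep [-5.5, -5]
s = -5.25 gives g = -0.9375, negative; keep [-5.5, -5.25]
s = -5.375 gives g = -0.359375, negative; keep [-5.5, -5.375]
s = -5.4375 gives g = -0.0586, negative; keep [-5.5, -5.4375]
s = -5.46875 gives g = 0.0947, positive; keep [-5.46875, -5.4375]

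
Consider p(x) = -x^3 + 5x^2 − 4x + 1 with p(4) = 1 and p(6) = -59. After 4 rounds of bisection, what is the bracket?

x = 5 gives p = -19, negative; keep [4, 5]
x = 4.5 gives p = -6.875, negative; keep [4, 4.5]
x = 4.25 gives p = -2.453125, negative; keep [4, 4.25]
x = 4.125 gives p = -0.6113, negative; keep [4, 4.125]

[4, 4.125]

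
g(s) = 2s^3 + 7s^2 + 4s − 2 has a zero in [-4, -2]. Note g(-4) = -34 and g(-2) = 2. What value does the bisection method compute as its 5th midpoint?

midpoint -3: g = -5 < 0 → [-3, -2]
midpoint -2.5: g = 0.5 > 0 → [-3, -2.5]
midpoint -2.75: g = -1.65625 < 0 → [-2.75, -2.5]
midpoint -2.625: g = -0.4414 < 0 → [-2.625, -2.5]
midpoint -2.5625: g = 0.062 > 0 → [-2.625, -2.5625]

-2.5625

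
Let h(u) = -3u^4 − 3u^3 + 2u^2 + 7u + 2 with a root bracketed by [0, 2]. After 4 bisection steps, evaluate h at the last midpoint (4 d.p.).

-3.1160

midpoint 1: h = 5 > 0 → [1, 2]
midpoint 1.5: h = -8.3125 < 0 → [1, 1.5]
midpoint 1.25: h = 0.691406 > 0 → [1.25, 1.5]
midpoint 1.375: h = -3.116 < 0 → [1.25, 1.375]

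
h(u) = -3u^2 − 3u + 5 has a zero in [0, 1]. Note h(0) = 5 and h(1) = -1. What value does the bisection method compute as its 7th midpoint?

0.8828125

h(0.5) = 2.75 > 0, so the root lies in [0.5, 1]
h(0.75) = 1.0625 > 0, so the root lies in [0.75, 1]
h(0.875) = 0.078125 > 0, so the root lies in [0.875, 1]
h(0.9375) = -0.4492 < 0, so the root lies in [0.875, 0.9375]
h(0.90625) = -0.1826 < 0, so the root lies in [0.875, 0.90625]
h(0.890625) = -0.0515 < 0, so the root lies in [0.875, 0.890625]
h(0.8828125) = 0.0135 > 0, so the root lies in [0.8828125, 0.890625]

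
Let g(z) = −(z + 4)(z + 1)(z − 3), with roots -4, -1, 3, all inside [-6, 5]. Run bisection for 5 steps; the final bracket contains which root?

3

m = -0.5, g(m) = 6.125 (+); new bracket [-0.5, 5]
m = 2.25, g(m) = 15.234375 (+); new bracket [2.25, 5]
m = 3.625, g(m) = -22.041016 (−); new bracket [2.25, 3.625]
m = 2.9375, g(m) = 1.7073 (+); new bracket [2.9375, 3.625]
m = 3.28125, g(m) = -8.7674 (−); new bracket [2.9375, 3.28125]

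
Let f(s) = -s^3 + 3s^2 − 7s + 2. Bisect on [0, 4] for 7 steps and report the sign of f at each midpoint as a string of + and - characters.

s = 2 gives f = -8, negative; keep [0, 2]
s = 1 gives f = -3, negative; keep [0, 1]
s = 0.5 gives f = -0.875, negative; keep [0, 0.5]
s = 0.25 gives f = 0.4219, positive; keep [0.25, 0.5]
s = 0.375 gives f = -0.2559, negative; keep [0.25, 0.375]
s = 0.3125 gives f = 0.075, positive; keep [0.3125, 0.375]
s = 0.34375 gives f = -0.0924, negative; keep [0.3125, 0.34375]

---+-+-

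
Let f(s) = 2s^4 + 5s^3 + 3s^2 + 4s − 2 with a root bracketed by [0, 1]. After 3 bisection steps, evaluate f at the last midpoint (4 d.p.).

f(0.5) = 1.5 > 0, so the root lies in [0, 0.5]
f(0.25) = -0.726562 < 0, so the root lies in [0.25, 0.5]
f(0.375) = 0.225098 > 0, so the root lies in [0.25, 0.375]

0.2251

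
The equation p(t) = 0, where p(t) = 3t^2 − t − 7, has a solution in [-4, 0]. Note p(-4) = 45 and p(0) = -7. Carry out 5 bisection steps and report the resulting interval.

[-1.375, -1.25]

p(-2) = 7 > 0, so the root lies in [-2, 0]
p(-1) = -3 < 0, so the root lies in [-2, -1]
p(-1.5) = 1.25 > 0, so the root lies in [-1.5, -1]
p(-1.25) = -1.0625 < 0, so the root lies in [-1.5, -1.25]
p(-1.375) = 0.0469 > 0, so the root lies in [-1.375, -1.25]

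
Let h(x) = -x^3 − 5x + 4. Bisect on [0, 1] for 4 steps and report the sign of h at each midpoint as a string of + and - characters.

midpoint 0.5: h = 1.375 > 0 → [0.5, 1]
midpoint 0.75: h = -0.171875 < 0 → [0.5, 0.75]
midpoint 0.625: h = 0.630859 > 0 → [0.625, 0.75]
midpoint 0.6875: h = 0.2375 > 0 → [0.6875, 0.75]

+-++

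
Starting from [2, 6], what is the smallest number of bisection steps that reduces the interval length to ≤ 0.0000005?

23

Width after n steps is 4/2^n. Need 2^n ≥ 4/0.0000005 = 8000000.
2^22 = 4194304 < 8000000 ≤ 2^23 = 8388608, so n = 23.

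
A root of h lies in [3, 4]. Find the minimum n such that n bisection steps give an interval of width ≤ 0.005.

Width after n steps is 1/2^n. Need 2^n ≥ 1/0.005 = 200.
2^7 = 128 < 200 ≤ 2^8 = 256, so n = 8.

8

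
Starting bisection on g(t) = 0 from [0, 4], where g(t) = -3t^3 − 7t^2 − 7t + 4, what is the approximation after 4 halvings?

m = 2, g(m) = -62 (−); new bracket [0, 2]
m = 1, g(m) = -13 (−); new bracket [0, 1]
m = 0.5, g(m) = -1.625 (−); new bracket [0, 0.5]
m = 0.25, g(m) = 1.7656 (+); new bracket [0.25, 0.5]

0.25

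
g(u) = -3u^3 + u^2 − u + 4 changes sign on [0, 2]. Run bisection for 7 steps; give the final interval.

[1.109375, 1.125]

u = 1 gives g = 1, positive; keep [1, 2]
u = 1.5 gives g = -5.375, negative; keep [1, 1.5]
u = 1.25 gives g = -1.546875, negative; keep [1, 1.25]
u = 1.125 gives g = -0.1309, negative; keep [1, 1.125]
u = 1.0625 gives g = 0.468, positive; keep [1.0625, 1.125]
u = 1.09375 gives g = 0.1772, positive; keep [1.09375, 1.125]
u = 1.109375 gives g = 0.0254, positive; keep [1.109375, 1.125]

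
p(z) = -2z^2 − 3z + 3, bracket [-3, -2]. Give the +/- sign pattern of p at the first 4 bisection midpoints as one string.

z = -2.5 gives p = -2, negative; keep [-2.5, -2]
z = -2.25 gives p = -0.375, negative; keep [-2.25, -2]
z = -2.125 gives p = 0.34375, positive; keep [-2.25, -2.125]
z = -2.1875 gives p = -0.0078, negative; keep [-2.1875, -2.125]

--+-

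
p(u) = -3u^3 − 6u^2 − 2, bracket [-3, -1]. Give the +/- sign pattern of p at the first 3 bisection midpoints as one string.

m = -2, p(m) = -2 (−); new bracket [-3, -2]
m = -2.5, p(m) = 7.375 (+); new bracket [-2.5, -2]
m = -2.25, p(m) = 1.796875 (+); new bracket [-2.25, -2]

-++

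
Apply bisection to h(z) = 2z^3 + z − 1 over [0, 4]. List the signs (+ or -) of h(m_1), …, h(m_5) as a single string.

++-++

z = 2 gives h = 17, positive; keep [0, 2]
z = 1 gives h = 2, positive; keep [0, 1]
z = 0.5 gives h = -0.25, negative; keep [0.5, 1]
z = 0.75 gives h = 0.5938, positive; keep [0.5, 0.75]
z = 0.625 gives h = 0.1133, positive; keep [0.5, 0.625]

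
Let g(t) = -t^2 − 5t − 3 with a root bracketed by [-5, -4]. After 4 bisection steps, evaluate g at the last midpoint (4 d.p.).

-0.0352

t = -4.5 gives g = -0.75, negative; keep [-4.5, -4]
t = -4.25 gives g = 0.1875, positive; keep [-4.5, -4.25]
t = -4.375 gives g = -0.265625, negative; keep [-4.375, -4.25]
t = -4.3125 gives g = -0.0352, negative; keep [-4.3125, -4.25]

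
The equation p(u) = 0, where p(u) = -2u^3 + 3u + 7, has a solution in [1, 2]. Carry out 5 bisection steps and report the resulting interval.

u = 1.5 gives p = 4.75, positive; keep [1.5, 2]
u = 1.75 gives p = 1.53125, positive; keep [1.75, 2]
u = 1.875 gives p = -0.558594, negative; keep [1.75, 1.875]
u = 1.8125 gives p = 0.5288, positive; keep [1.8125, 1.875]
u = 1.84375 gives p = -0.0041, negative; keep [1.8125, 1.84375]

[1.8125, 1.84375]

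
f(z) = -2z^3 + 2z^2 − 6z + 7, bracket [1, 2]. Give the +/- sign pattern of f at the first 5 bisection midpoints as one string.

---++

f(1.5) = -4.25 < 0, so the root lies in [1, 1.5]
f(1.25) = -1.28125 < 0, so the root lies in [1, 1.25]
f(1.125) = -0.066406 < 0, so the root lies in [1, 1.125]
f(1.0625) = 0.4839 > 0, so the root lies in [1.0625, 1.125]
f(1.09375) = 0.2132 > 0, so the root lies in [1.09375, 1.125]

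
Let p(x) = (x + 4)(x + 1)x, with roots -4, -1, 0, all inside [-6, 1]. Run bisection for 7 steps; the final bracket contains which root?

m = -2.5, p(m) = 5.625 (+); new bracket [-6, -2.5]
m = -4.25, p(m) = -3.453125 (−); new bracket [-4.25, -2.5]
m = -3.375, p(m) = 5.009766 (+); new bracket [-4.25, -3.375]
m = -3.8125, p(m) = 2.0105 (+); new bracket [-4.25, -3.8125]
m = -4.03125, p(m) = -0.3819 (−); new bracket [-4.03125, -3.8125]
m = -3.921875, p(m) = 0.8953 (+); new bracket [-4.03125, -3.921875]
m = -3.9765625, p(m) = 0.2774 (+); new bracket [-4.03125, -3.9765625]

-4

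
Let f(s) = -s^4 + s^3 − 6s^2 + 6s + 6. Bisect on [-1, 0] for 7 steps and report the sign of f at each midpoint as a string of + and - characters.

+--+-++

midpoint -0.5: f = 1.3125 > 0 → [-1, -0.5]
midpoint -0.75: f = -2.613281 < 0 → [-0.75, -0.5]
midpoint -0.625: f = -0.490479 < 0 → [-0.625, -0.5]
midpoint -0.5625: f = 0.4485 > 0 → [-0.625, -0.5625]
midpoint -0.59375: f = -0.0113 < 0 → [-0.59375, -0.5625]
midpoint -0.578125: f = 0.2209 > 0 → [-0.59375, -0.578125]
midpoint -0.5859375: f = 0.1054 > 0 → [-0.59375, -0.5859375]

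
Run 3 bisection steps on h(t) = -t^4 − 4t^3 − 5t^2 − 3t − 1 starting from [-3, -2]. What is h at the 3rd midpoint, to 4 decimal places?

-0.3088

h(-2.5) = -1.3125 < 0, so the root lies in [-2.5, -2]
h(-2.25) = 0.371094 > 0, so the root lies in [-2.5, -2.25]
h(-2.375) = -0.308838 < 0, so the root lies in [-2.375, -2.25]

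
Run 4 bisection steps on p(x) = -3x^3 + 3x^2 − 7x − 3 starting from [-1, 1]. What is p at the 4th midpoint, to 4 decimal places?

midpoint 0: p = -3 < 0 → [-1, 0]
midpoint -0.5: p = 1.625 > 0 → [-0.5, 0]
midpoint -0.25: p = -1.015625 < 0 → [-0.5, -0.25]
midpoint -0.375: p = 0.2051 > 0 → [-0.375, -0.25]

0.2051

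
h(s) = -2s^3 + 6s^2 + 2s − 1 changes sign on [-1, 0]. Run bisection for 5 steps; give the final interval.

[-0.5625, -0.53125]

h(-0.5) = -0.25 < 0, so the root lies in [-1, -0.5]
h(-0.75) = 1.71875 > 0, so the root lies in [-0.75, -0.5]
h(-0.625) = 0.582031 > 0, so the root lies in [-0.625, -0.5]
h(-0.5625) = 0.1294 > 0, so the root lies in [-0.5625, -0.5]
h(-0.53125) = -0.0693 < 0, so the root lies in [-0.5625, -0.53125]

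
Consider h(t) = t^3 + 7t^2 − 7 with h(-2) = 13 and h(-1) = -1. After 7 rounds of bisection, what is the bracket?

[-1.09375, -1.0859375]

t = -1.5 gives h = 5.375, positive; keep [-1.5, -1]
t = -1.25 gives h = 1.984375, positive; keep [-1.25, -1]
t = -1.125 gives h = 0.435547, positive; keep [-1.125, -1]
t = -1.0625 gives h = -0.2971, negative; keep [-1.125, -1.0625]
t = -1.09375 gives h = 0.0656, positive; keep [-1.09375, -1.0625]
t = -1.078125 gives h = -0.1167, negative; keep [-1.09375, -1.078125]
t = -1.0859375 gives h = -0.0258, negative; keep [-1.09375, -1.0859375]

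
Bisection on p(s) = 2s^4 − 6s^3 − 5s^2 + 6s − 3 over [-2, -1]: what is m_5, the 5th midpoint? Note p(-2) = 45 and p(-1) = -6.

-1.28125

s = -1.5 gives p = 7.125, positive; keep [-1.5, -1]
s = -1.25 gives p = -1.710938, negative; keep [-1.5, -1.25]
s = -1.375 gives p = 2.043457, positive; keep [-1.375, -1.25]
s = -1.3125 gives p = 0.0127, positive; keep [-1.3125, -1.25]
s = -1.28125 gives p = -0.886, negative; keep [-1.3125, -1.28125]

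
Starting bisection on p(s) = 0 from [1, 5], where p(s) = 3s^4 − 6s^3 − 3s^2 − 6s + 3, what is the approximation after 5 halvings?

2.625

s = 3 gives p = 39, positive; keep [1, 3]
s = 2 gives p = -21, negative; keep [2, 3]
s = 2.5 gives p = -7.3125, negative; keep [2.5, 3]
s = 2.75 gives p = 10.6055, positive; keep [2.5, 2.75]
s = 2.625 gives p = 0.4929, positive; keep [2.5, 2.625]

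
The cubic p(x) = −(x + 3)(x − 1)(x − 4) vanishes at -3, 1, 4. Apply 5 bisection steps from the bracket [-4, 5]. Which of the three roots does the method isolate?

x = 0.5 gives p = -6.125, negative; keep [-4, 0.5]
x = -1.75 gives p = -19.765625, negative; keep [-4, -1.75]
x = -2.875 gives p = -3.330078, negative; keep [-4, -2.875]
x = -3.4375 gives p = 14.4392, positive; keep [-3.4375, -2.875]
x = -3.15625 gives p = 4.6474, positive; keep [-3.15625, -2.875]

-3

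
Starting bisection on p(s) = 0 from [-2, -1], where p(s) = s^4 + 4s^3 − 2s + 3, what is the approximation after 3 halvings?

-1.375

p(-1.5) = -2.4375 < 0, so the root lies in [-1.5, -1]
p(-1.25) = 0.128906 > 0, so the root lies in [-1.5, -1.25]
p(-1.375) = -1.073975 < 0, so the root lies in [-1.375, -1.25]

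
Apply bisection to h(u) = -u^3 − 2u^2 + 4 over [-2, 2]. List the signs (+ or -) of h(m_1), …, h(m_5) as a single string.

midpoint 0: h = 4 > 0 → [0, 2]
midpoint 1: h = 1 > 0 → [1, 2]
midpoint 1.5: h = -3.875 < 0 → [1, 1.5]
midpoint 1.25: h = -1.0781 < 0 → [1, 1.25]
midpoint 1.125: h = 0.0449 > 0 → [1.125, 1.25]

++--+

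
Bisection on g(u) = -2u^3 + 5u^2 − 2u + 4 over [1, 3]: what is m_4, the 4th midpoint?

g(2) = 4 > 0, so the root lies in [2, 3]
g(2.5) = -1 < 0, so the root lies in [2, 2.5]
g(2.25) = 2.03125 > 0, so the root lies in [2.25, 2.5]
g(2.375) = 0.6602 > 0, so the root lies in [2.375, 2.5]

2.375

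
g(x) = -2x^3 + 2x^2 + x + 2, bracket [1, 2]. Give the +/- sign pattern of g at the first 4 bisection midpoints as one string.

midpoint 1.5: g = 1.25 > 0 → [1.5, 2]
midpoint 1.75: g = -0.84375 < 0 → [1.5, 1.75]
midpoint 1.625: g = 0.324219 > 0 → [1.625, 1.75]
midpoint 1.6875: g = -0.228 < 0 → [1.625, 1.6875]

+-+-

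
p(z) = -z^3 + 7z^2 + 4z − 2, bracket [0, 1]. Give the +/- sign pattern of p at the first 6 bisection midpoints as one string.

z = 0.5 gives p = 1.625, positive; keep [0, 0.5]
z = 0.25 gives p = -0.578125, negative; keep [0.25, 0.5]
z = 0.375 gives p = 0.431641, positive; keep [0.25, 0.375]
z = 0.3125 gives p = -0.0969, negative; keep [0.3125, 0.375]
z = 0.34375 gives p = 0.1615, positive; keep [0.3125, 0.34375]
z = 0.328125 gives p = 0.0308, positive; keep [0.3125, 0.328125]

+-+-++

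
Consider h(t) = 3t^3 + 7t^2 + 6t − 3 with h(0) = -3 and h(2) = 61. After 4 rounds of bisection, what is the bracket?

h(1) = 13 > 0, so the root lies in [0, 1]
h(0.5) = 2.125 > 0, so the root lies in [0, 0.5]
h(0.25) = -1.015625 < 0, so the root lies in [0.25, 0.5]
h(0.375) = 0.3926 > 0, so the root lies in [0.25, 0.375]

[0.25, 0.375]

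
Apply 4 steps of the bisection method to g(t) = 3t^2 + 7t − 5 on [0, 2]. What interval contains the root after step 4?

midpoint 1: g = 5 > 0 → [0, 1]
midpoint 0.5: g = -0.75 < 0 → [0.5, 1]
midpoint 0.75: g = 1.9375 > 0 → [0.5, 0.75]
midpoint 0.625: g = 0.5469 > 0 → [0.5, 0.625]

[0.5, 0.625]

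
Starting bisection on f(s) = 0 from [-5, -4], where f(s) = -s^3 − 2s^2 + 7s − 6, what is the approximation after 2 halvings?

-4.25

f(-4.5) = 13.125 > 0, so the root lies in [-4.5, -4]
f(-4.25) = 4.890625 > 0, so the root lies in [-4.25, -4]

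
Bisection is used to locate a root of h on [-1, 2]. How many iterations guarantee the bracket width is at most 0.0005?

13

Width after n steps is 3/2^n. Need 2^n ≥ 3/0.0005 = 6000.
2^12 = 4096 < 6000 ≤ 2^13 = 8192, so n = 13.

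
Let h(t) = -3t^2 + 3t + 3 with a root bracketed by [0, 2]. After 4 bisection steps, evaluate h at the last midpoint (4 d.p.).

h(1) = 3 > 0, so the root lies in [1, 2]
h(1.5) = 0.75 > 0, so the root lies in [1.5, 2]
h(1.75) = -0.9375 < 0, so the root lies in [1.5, 1.75]
h(1.625) = -0.0469 < 0, so the root lies in [1.5, 1.625]

-0.0469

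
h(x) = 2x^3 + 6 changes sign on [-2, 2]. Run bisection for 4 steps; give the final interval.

[-1.5, -1.25]

x = 0 gives h = 6, positive; keep [-2, 0]
x = -1 gives h = 4, positive; keep [-2, -1]
x = -1.5 gives h = -0.75, negative; keep [-1.5, -1]
x = -1.25 gives h = 2.0938, positive; keep [-1.5, -1.25]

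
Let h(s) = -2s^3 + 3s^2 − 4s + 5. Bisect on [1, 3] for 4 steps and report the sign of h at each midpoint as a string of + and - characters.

--+-

s = 2 gives h = -7, negative; keep [1, 2]
s = 1.5 gives h = -1, negative; keep [1, 1.5]
s = 1.25 gives h = 0.78125, positive; keep [1.25, 1.5]
s = 1.375 gives h = -0.0273, negative; keep [1.25, 1.375]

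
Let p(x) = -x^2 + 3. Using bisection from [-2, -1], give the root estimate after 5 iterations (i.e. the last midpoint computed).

-1.71875

midpoint -1.5: p = 0.75 > 0 → [-2, -1.5]
midpoint -1.75: p = -0.0625 < 0 → [-1.75, -1.5]
midpoint -1.625: p = 0.359375 > 0 → [-1.75, -1.625]
midpoint -1.6875: p = 0.1523 > 0 → [-1.75, -1.6875]
midpoint -1.71875: p = 0.0459 > 0 → [-1.75, -1.71875]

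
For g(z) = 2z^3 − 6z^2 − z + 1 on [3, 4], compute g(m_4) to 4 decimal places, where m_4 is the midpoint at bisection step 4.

z = 3.5 gives g = 9.75, positive; keep [3, 3.5]
z = 3.25 gives g = 3.03125, positive; keep [3, 3.25]
z = 3.125 gives g = 0.316406, positive; keep [3, 3.125]
z = 3.0625 gives g = -0.8901, negative; keep [3.0625, 3.125]

-0.8901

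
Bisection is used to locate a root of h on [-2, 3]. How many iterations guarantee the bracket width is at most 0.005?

Width after n steps is 5/2^n. Need 2^n ≥ 5/0.005 = 1000.
2^9 = 512 < 1000 ≤ 2^10 = 1024, so n = 10.

10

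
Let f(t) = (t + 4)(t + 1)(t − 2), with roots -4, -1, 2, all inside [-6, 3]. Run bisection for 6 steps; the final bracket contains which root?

-4

m = -1.5, f(m) = 4.375 (+); new bracket [-6, -1.5]
m = -3.75, f(m) = 3.953125 (+); new bracket [-6, -3.75]
m = -4.875, f(m) = -23.310547 (−); new bracket [-4.875, -3.75]
m = -4.3125, f(m) = -6.5344 (−); new bracket [-4.3125, -3.75]
m = -4.03125, f(m) = -0.5713 (−); new bracket [-4.03125, -3.75]
m = -3.890625, f(m) = 1.8624 (+); new bracket [-4.03125, -3.890625]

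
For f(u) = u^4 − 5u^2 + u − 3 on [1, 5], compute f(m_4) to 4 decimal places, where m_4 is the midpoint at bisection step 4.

u = 3 gives f = 36, positive; keep [1, 3]
u = 2 gives f = -5, negative; keep [2, 3]
u = 2.5 gives f = 7.3125, positive; keep [2, 2.5]
u = 2.25 gives f = -0.4336, negative; keep [2.25, 2.5]

-0.4336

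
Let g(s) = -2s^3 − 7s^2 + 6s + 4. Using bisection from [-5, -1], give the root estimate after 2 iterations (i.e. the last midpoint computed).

m = -3, g(m) = -23 (−); new bracket [-5, -3]
m = -4, g(m) = -4 (−); new bracket [-5, -4]

-4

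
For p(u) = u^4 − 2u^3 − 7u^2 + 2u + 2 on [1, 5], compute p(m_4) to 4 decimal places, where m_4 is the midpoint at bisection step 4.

3.3477

m = 3, p(m) = -28 (−); new bracket [3, 5]
m = 4, p(m) = 26 (+); new bracket [3, 4]
m = 3.5, p(m) = -12.4375 (−); new bracket [3.5, 4]
m = 3.75, p(m) = 3.3477 (+); new bracket [3.5, 3.75]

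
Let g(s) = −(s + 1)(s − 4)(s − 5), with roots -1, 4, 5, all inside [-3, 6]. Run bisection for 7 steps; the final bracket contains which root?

s = 1.5 gives g = -21.875, negative; keep [-3, 1.5]
s = -0.75 gives g = -6.828125, negative; keep [-3, -0.75]
s = -1.875 gives g = 35.341797, positive; keep [-1.875, -0.75]
s = -1.3125 gives g = 10.4797, positive; keep [-1.3125, -0.75]
s = -1.03125 gives g = 0.9483, positive; keep [-1.03125, -0.75]
s = -0.890625 gives g = -3.151, negative; keep [-1.03125, -0.890625]
s = -0.9609375 gives g = -1.1551, negative; keep [-1.03125, -0.9609375]

-1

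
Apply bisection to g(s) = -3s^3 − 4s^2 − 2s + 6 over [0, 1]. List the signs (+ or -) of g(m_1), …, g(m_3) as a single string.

++-

midpoint 0.5: g = 3.625 > 0 → [0.5, 1]
midpoint 0.75: g = 0.984375 > 0 → [0.75, 1]
midpoint 0.875: g = -0.822266 < 0 → [0.75, 0.875]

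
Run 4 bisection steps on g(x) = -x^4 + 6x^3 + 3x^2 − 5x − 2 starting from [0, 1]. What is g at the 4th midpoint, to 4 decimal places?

0.1206

m = 0.5, g(m) = -3.0625 (−); new bracket [0.5, 1]
m = 0.75, g(m) = -1.847656 (−); new bracket [0.75, 1]
m = 0.875, g(m) = -0.644775 (−); new bracket [0.875, 1]
m = 0.9375, g(m) = 0.1206 (+); new bracket [0.875, 0.9375]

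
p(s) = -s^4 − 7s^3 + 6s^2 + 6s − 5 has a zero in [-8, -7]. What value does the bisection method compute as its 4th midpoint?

-7.6875

m = -7.5, p(m) = 76.5625 (+); new bracket [-8, -7.5]
m = -7.75, p(m) = -40.238281 (−); new bracket [-7.75, -7.5]
m = -7.625, p(m) = 21.017334 (+); new bracket [-7.75, -7.625]
m = -7.6875, p(m) = -8.8794 (−); new bracket [-7.6875, -7.625]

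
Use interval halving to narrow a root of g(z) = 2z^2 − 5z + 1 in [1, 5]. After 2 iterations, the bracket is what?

[2, 3]

m = 3, g(m) = 4 (+); new bracket [1, 3]
m = 2, g(m) = -1 (−); new bracket [2, 3]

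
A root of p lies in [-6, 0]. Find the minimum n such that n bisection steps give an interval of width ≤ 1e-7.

26

Width after n steps is 6/2^n. Need 2^n ≥ 6/1e-7 = 60000000.
2^25 = 33554432 < 60000000 ≤ 2^26 = 67108864, so n = 26.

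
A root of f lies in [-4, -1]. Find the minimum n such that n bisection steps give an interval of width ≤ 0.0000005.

Width after n steps is 3/2^n. Need 2^n ≥ 3/0.0000005 = 6000000.
2^22 = 4194304 < 6000000 ≤ 2^23 = 8388608, so n = 23.

23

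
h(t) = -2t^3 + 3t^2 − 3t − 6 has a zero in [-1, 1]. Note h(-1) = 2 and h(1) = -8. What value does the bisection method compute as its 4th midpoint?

-0.875

t = 0 gives h = -6, negative; keep [-1, 0]
t = -0.5 gives h = -3.5, negative; keep [-1, -0.5]
t = -0.75 gives h = -1.21875, negative; keep [-1, -0.75]
t = -0.875 gives h = 0.2617, positive; keep [-0.875, -0.75]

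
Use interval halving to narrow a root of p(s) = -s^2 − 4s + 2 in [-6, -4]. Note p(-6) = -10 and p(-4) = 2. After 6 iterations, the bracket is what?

p(-5) = -3 < 0, so the root lies in [-5, -4]
p(-4.5) = -0.25 < 0, so the root lies in [-4.5, -4]
p(-4.25) = 0.9375 > 0, so the root lies in [-4.5, -4.25]
p(-4.375) = 0.3594 > 0, so the root lies in [-4.5, -4.375]
p(-4.4375) = 0.0586 > 0, so the root lies in [-4.5, -4.4375]
p(-4.46875) = -0.0947 < 0, so the root lies in [-4.46875, -4.4375]

[-4.46875, -4.4375]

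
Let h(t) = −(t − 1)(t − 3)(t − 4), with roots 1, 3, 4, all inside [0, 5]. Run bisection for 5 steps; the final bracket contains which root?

m = 2.5, h(m) = -1.125 (−); new bracket [0, 2.5]
m = 1.25, h(m) = -1.203125 (−); new bracket [0, 1.25]
m = 0.625, h(m) = 3.005859 (+); new bracket [0.625, 1.25]
m = 0.9375, h(m) = 0.3948 (+); new bracket [0.9375, 1.25]
m = 1.09375, h(m) = -0.5194 (−); new bracket [0.9375, 1.09375]

1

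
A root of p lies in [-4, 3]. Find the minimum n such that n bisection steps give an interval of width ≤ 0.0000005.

Width after n steps is 7/2^n. Need 2^n ≥ 7/0.0000005 = 14000000.
2^23 = 8388608 < 14000000 ≤ 2^24 = 16777216, so n = 24.

24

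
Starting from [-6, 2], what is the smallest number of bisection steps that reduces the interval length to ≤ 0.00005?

18

Width after n steps is 8/2^n. Need 2^n ≥ 8/0.00005 = 160000.
2^17 = 131072 < 160000 ≤ 2^18 = 262144, so n = 18.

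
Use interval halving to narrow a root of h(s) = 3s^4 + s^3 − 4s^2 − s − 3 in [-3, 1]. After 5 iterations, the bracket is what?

s = -1 gives h = -4, negative; keep [-3, -1]
s = -2 gives h = 23, positive; keep [-2, -1]
s = -1.5 gives h = 1.3125, positive; keep [-1.5, -1]
s = -1.25 gives h = -2.6289, negative; keep [-1.5, -1.25]
s = -1.375 gives h = -1.0637, negative; keep [-1.5, -1.375]

[-1.5, -1.375]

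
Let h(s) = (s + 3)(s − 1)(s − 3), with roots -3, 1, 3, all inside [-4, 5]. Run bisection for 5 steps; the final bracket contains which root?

h(0.5) = 4.375 > 0, so the root lies in [-4, 0.5]
h(-1.75) = 16.328125 > 0, so the root lies in [-4, -1.75]
h(-2.875) = 2.845703 > 0, so the root lies in [-4, -2.875]
h(-3.4375) = -12.4978 < 0, so the root lies in [-3.4375, -2.875]
h(-3.15625) = -3.998 < 0, so the root lies in [-3.15625, -2.875]

-3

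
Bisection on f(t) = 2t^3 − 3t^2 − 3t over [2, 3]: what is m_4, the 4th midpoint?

m = 2.5, f(m) = 5 (+); new bracket [2, 2.5]
m = 2.25, f(m) = 0.84375 (+); new bracket [2, 2.25]
m = 2.125, f(m) = -0.730469 (−); new bracket [2.125, 2.25]
m = 2.1875, f(m) = 0.0171 (+); new bracket [2.125, 2.1875]

2.1875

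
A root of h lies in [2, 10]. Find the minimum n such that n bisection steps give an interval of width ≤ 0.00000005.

Width after n steps is 8/2^n. Need 2^n ≥ 8/0.00000005 = 160000000.
2^27 = 134217728 < 160000000 ≤ 2^28 = 268435456, so n = 28.

28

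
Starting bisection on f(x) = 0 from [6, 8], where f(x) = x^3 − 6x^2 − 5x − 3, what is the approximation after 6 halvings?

6.78125

m = 7, f(m) = 11 (+); new bracket [6, 7]
m = 6.5, f(m) = -14.375 (−); new bracket [6.5, 7]
m = 6.75, f(m) = -2.578125 (−); new bracket [6.75, 7]
m = 6.875, f(m) = 3.9824 (+); new bracket [6.75, 6.875]
m = 6.8125, f(m) = 0.6458 (+); new bracket [6.75, 6.8125]
m = 6.78125, f(m) = -0.9802 (−); new bracket [6.78125, 6.8125]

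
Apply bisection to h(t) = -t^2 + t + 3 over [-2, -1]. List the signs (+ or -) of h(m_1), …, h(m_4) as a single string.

-+--

m = -1.5, h(m) = -0.75 (−); new bracket [-1.5, -1]
m = -1.25, h(m) = 0.1875 (+); new bracket [-1.5, -1.25]
m = -1.375, h(m) = -0.265625 (−); new bracket [-1.375, -1.25]
m = -1.3125, h(m) = -0.0352 (−); new bracket [-1.3125, -1.25]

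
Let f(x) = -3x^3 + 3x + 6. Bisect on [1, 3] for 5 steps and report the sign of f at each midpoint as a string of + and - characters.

m = 2, f(m) = -12 (−); new bracket [1, 2]
m = 1.5, f(m) = 0.375 (+); new bracket [1.5, 2]
m = 1.75, f(m) = -4.828125 (−); new bracket [1.5, 1.75]
m = 1.625, f(m) = -1.998 (−); new bracket [1.5, 1.625]
m = 1.5625, f(m) = -0.7566 (−); new bracket [1.5, 1.5625]

-+---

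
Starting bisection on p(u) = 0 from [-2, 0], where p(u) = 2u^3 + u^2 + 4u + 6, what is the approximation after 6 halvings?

-1.09375

m = -1, p(m) = 1 (+); new bracket [-2, -1]
m = -1.5, p(m) = -4.5 (−); new bracket [-1.5, -1]
m = -1.25, p(m) = -1.34375 (−); new bracket [-1.25, -1]
m = -1.125, p(m) = -0.082 (−); new bracket [-1.125, -1]
m = -1.0625, p(m) = 0.48 (+); new bracket [-1.125, -1.0625]
m = -1.09375, p(m) = 0.2044 (+); new bracket [-1.125, -1.09375]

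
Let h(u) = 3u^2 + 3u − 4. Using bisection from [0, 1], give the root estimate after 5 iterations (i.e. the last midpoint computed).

u = 0.5 gives h = -1.75, negative; keep [0.5, 1]
u = 0.75 gives h = -0.0625, negative; keep [0.75, 1]
u = 0.875 gives h = 0.921875, positive; keep [0.75, 0.875]
u = 0.8125 gives h = 0.418, positive; keep [0.75, 0.8125]
u = 0.78125 gives h = 0.1748, positive; keep [0.75, 0.78125]

0.78125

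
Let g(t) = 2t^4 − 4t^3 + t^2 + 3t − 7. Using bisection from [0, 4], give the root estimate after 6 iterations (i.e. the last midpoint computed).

t = 2 gives g = 3, positive; keep [0, 2]
t = 1 gives g = -5, negative; keep [1, 2]
t = 1.5 gives g = -3.625, negative; keep [1.5, 2]
t = 1.75 gives g = -1.3672, negative; keep [1.75, 2]
t = 1.875 gives g = 0.4927, positive; keep [1.75, 1.875]
t = 1.8125 gives g = -0.5102, negative; keep [1.8125, 1.875]

1.8125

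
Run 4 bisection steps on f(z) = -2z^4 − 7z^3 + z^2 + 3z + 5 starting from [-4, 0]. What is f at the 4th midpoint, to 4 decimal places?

f(-2) = 27 > 0, so the root lies in [-4, -2]
f(-3) = 32 > 0, so the root lies in [-4, -3]
f(-3.5) = 6.75 > 0, so the root lies in [-4, -3.5]
f(-3.75) = -18.5547 < 0, so the root lies in [-3.75, -3.5]

-18.5547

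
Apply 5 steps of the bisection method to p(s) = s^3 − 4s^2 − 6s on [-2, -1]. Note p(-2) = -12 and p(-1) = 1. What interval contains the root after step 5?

[-1.1875, -1.15625]

m = -1.5, p(m) = -3.375 (−); new bracket [-1.5, -1]
m = -1.25, p(m) = -0.703125 (−); new bracket [-1.25, -1]
m = -1.125, p(m) = 0.263672 (+); new bracket [-1.25, -1.125]
m = -1.1875, p(m) = -0.1902 (−); new bracket [-1.1875, -1.125]
m = -1.15625, p(m) = 0.044 (+); new bracket [-1.1875, -1.15625]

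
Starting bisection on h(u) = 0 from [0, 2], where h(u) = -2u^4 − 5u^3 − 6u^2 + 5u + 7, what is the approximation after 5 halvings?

0.9375

m = 1, h(m) = -1 (−); new bracket [0, 1]
m = 0.5, h(m) = 7.25 (+); new bracket [0.5, 1]
m = 0.75, h(m) = 4.632812 (+); new bracket [0.75, 1]
m = 0.875, h(m) = 2.2593 (+); new bracket [0.875, 1]
m = 0.9375, h(m) = 0.7492 (+); new bracket [0.9375, 1]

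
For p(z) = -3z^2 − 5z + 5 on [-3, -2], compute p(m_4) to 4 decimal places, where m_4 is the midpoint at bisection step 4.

z = -2.5 gives p = -1.25, negative; keep [-2.5, -2]
z = -2.25 gives p = 1.0625, positive; keep [-2.5, -2.25]
z = -2.375 gives p = -0.046875, negative; keep [-2.375, -2.25]
z = -2.3125 gives p = 0.5195, positive; keep [-2.375, -2.3125]

0.5195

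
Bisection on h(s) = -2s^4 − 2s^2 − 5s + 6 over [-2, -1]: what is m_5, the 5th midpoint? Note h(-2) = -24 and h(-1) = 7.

s = -1.5 gives h = -1.125, negative; keep [-1.5, -1]
s = -1.25 gives h = 4.242188, positive; keep [-1.5, -1.25]
s = -1.375 gives h = 1.944824, positive; keep [-1.5, -1.375]
s = -1.4375 gives h = 0.5146, positive; keep [-1.5, -1.4375]
s = -1.46875 gives h = -0.278, negative; keep [-1.46875, -1.4375]

-1.46875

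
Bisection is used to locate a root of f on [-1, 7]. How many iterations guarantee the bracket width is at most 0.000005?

21

Width after n steps is 8/2^n. Need 2^n ≥ 8/0.000005 = 1600000.
2^20 = 1048576 < 1600000 ≤ 2^21 = 2097152, so n = 21.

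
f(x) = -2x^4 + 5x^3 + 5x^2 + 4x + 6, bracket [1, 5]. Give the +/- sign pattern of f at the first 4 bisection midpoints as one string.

+--+

midpoint 3: f = 36 > 0 → [3, 5]
midpoint 4: f = -90 < 0 → [3, 4]
midpoint 3.5: f = -4.5 < 0 → [3, 3.5]
midpoint 3.25: f = 20.3203 > 0 → [3.25, 3.5]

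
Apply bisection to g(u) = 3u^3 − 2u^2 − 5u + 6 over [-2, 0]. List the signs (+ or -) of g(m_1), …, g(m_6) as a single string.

+-+++-

midpoint -1: g = 6 > 0 → [-2, -1]
midpoint -1.5: g = -1.125 < 0 → [-1.5, -1]
midpoint -1.25: g = 3.265625 > 0 → [-1.5, -1.25]
midpoint -1.375: g = 1.2949 > 0 → [-1.5, -1.375]
midpoint -1.4375: g = 0.1433 > 0 → [-1.5, -1.4375]
midpoint -1.46875: g = -0.476 < 0 → [-1.46875, -1.4375]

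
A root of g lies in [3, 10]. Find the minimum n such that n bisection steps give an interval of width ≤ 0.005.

11

Width after n steps is 7/2^n. Need 2^n ≥ 7/0.005 = 1400.
2^10 = 1024 < 1400 ≤ 2^11 = 2048, so n = 11.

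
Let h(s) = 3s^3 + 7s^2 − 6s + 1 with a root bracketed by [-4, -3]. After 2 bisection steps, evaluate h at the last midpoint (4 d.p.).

-8.5469

s = -3.5 gives h = -20.875, negative; keep [-3.5, -3]
s = -3.25 gives h = -8.546875, negative; keep [-3.25, -3]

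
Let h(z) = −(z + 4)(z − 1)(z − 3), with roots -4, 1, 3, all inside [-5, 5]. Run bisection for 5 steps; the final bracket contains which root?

-4

z = 0 gives h = -12, negative; keep [-5, 0]
z = -2.5 gives h = -28.875, negative; keep [-5, -2.5]
z = -3.75 gives h = -8.015625, negative; keep [-5, -3.75]
z = -4.375 gives h = 14.8652, positive; keep [-4.375, -3.75]
z = -4.0625 gives h = 2.2346, positive; keep [-4.0625, -3.75]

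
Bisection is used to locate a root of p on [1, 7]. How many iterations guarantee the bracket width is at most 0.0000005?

24

Width after n steps is 6/2^n. Need 2^n ≥ 6/0.0000005 = 12000000.
2^23 = 8388608 < 12000000 ≤ 2^24 = 16777216, so n = 24.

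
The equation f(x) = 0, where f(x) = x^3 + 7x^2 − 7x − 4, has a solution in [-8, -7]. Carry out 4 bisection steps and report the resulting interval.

[-7.875, -7.8125]

midpoint -7.5: f = 20.375 > 0 → [-8, -7.5]
midpoint -7.75: f = 5.203125 > 0 → [-8, -7.75]
midpoint -7.875: f = -3.138672 < 0 → [-7.875, -7.75]
midpoint -7.8125: f = 1.0964 > 0 → [-7.875, -7.8125]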